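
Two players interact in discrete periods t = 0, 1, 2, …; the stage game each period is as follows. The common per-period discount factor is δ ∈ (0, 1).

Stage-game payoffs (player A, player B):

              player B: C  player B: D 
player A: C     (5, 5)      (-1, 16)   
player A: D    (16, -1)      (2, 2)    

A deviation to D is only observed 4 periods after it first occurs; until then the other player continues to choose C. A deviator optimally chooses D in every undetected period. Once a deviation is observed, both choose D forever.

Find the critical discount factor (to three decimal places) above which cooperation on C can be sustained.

0.941

Deviating for the 4 undetected periods gains 16−5 = 11 per period over cooperation, then loses 5−2 = 3 per period forever once punishment starts.
Gain: 11(1 + δ + … + δ^3); loss: 3·δ^4/(1−δ).
No profitable deviation ⇔ 11(1−δ^4) ≤ 3·δ^4, i.e. δ^4 ≥ 11/(11+3) = 11/14.
Hence δ ≥ (11/14)^(1/4) ≈ 0.941.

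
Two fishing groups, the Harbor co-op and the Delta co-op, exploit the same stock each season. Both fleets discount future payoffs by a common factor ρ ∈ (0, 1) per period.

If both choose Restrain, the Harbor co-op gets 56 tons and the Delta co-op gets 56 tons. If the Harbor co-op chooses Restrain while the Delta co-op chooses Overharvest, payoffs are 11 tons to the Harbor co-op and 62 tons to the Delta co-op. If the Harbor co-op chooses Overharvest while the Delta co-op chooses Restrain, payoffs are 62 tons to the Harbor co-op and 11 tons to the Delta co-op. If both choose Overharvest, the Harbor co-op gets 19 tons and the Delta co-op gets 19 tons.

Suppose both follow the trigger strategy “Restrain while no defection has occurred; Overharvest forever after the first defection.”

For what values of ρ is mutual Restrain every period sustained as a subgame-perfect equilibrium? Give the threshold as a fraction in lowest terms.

56/(1−ρ) ≥ 62 + 19ρ/(1−ρ)
56 ≥ 62 − 43ρ
ρ ≥ 6/43.

6/43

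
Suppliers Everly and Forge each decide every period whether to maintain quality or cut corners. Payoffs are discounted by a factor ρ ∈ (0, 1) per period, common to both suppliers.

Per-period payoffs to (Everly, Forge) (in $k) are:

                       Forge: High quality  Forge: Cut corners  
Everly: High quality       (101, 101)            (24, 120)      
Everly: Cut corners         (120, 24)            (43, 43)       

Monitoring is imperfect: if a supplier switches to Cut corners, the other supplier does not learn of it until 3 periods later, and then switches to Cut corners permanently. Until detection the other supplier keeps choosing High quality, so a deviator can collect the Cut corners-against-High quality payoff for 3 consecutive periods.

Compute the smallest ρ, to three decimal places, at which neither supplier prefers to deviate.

0.627

A deviator earns 120 for 3 periods, then 43 forever; cooperating earns 101 forever. Multiplying the IC by (1−ρ):
101 ≥ 120(1−ρ^3) + 43ρ^3, so 77·ρ^3 ≥ 19 and ρ^3 ≥ 19/77.
ρ ≥ (19/77)^(1/3) ≈ 0.627.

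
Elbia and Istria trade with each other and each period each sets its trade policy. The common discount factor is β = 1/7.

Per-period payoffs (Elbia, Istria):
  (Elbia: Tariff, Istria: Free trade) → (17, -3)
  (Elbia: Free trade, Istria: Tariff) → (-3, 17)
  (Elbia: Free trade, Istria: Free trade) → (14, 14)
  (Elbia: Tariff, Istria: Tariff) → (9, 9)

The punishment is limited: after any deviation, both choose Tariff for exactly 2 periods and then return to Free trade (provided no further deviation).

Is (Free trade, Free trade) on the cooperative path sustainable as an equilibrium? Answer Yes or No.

No

IC: β+…+β^2 ≥ (17−14)/(14−9) = 3/5.
At β = 1/7: partial sum = 0.1633 < 0.6000. Cooperation not sustainable.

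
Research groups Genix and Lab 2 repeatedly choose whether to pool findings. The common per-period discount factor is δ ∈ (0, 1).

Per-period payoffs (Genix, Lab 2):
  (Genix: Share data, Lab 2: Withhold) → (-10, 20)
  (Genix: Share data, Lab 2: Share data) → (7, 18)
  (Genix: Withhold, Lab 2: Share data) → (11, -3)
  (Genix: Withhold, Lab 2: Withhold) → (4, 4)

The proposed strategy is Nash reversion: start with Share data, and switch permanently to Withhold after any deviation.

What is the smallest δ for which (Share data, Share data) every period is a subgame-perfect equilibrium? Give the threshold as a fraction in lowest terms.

4/7

For Genix: deviation gain 11−7 = 4, per-period punishment loss 7−4 = 3. IC gives δ ≥ 4/7.
For Lab 2: gain 2, loss 14 per period, so δ ≥ 2/16 = 1/8.
The tighter constraint is Genix's, so cooperation needs δ ≥ 4/7.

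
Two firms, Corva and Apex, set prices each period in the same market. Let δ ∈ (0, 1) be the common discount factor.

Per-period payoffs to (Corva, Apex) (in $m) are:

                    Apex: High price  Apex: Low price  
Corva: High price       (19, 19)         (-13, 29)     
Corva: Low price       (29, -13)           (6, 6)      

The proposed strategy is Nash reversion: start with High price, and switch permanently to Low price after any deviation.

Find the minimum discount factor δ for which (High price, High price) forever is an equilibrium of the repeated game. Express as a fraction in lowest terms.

19/(1−δ) ≥ 29 + 6δ/(1−δ)
19 ≥ 29 − 23δ
δ ≥ 10/23.

10/23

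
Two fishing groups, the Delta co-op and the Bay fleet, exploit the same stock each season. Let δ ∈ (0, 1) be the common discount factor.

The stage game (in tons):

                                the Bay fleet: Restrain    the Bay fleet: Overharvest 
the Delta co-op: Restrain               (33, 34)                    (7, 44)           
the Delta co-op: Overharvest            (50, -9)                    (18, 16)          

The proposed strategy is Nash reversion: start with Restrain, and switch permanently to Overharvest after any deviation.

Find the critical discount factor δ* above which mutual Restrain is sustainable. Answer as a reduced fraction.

17/32

For the Delta co-op: deviation gain 50−33 = 17, per-period punishment loss 33−18 = 15. IC gives δ ≥ 17/32.
For the Bay fleet: gain 10, loss 18 per period, so δ ≥ 10/28 = 5/14.
The tighter constraint is the Delta co-op's, so cooperation needs δ ≥ 17/32.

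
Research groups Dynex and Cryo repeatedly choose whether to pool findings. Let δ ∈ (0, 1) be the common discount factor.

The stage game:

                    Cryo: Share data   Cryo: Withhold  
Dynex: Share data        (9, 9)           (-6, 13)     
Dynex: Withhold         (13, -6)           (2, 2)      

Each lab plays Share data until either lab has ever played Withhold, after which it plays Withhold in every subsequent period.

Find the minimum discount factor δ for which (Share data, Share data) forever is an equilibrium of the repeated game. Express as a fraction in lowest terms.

4/11

9/(1−δ) ≥ 13 + 2δ/(1−δ)
9 ≥ 13 − 11δ
δ ≥ 4/11.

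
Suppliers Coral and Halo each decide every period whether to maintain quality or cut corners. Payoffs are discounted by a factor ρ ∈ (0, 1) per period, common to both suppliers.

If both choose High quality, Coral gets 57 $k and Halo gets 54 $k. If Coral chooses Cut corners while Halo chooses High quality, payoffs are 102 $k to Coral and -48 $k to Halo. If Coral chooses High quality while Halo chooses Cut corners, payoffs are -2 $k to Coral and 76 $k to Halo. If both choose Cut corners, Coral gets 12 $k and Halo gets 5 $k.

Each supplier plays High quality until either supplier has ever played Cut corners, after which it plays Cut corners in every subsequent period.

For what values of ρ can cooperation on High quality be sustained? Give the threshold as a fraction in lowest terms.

For Coral: deviation gain 102−57 = 45, per-period punishment loss 57−12 = 45. IC gives ρ ≥ 45/90 = 1/2.
For Halo: gain 22, loss 49 per period, so ρ ≥ 22/71.
The tighter constraint is Coral's, so cooperation needs ρ ≥ 1/2.

1/2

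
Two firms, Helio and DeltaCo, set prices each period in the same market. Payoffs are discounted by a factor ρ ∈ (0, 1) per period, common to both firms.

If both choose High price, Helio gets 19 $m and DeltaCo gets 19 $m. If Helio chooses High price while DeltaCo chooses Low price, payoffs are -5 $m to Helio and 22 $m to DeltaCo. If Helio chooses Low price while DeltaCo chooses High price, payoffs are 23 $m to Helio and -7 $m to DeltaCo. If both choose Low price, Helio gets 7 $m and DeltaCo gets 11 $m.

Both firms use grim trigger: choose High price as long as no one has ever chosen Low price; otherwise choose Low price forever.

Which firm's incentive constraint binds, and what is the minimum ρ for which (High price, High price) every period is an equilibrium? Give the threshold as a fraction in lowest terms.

DeltaCo; ρ ≥ 3/11

Helio: cooperation gives 19 each period; deviation gives 23 once then 7 forever.
  19/(1−ρ) ≥ 23 + 7ρ/(1−ρ) ⇒ ρ ≥ 4/16 = 1/4.
DeltaCo: cooperation gives 19 each period; deviation gives 22 once then 11 forever.
  ρ ≥ 3/11.
Both must hold, so the binding constraint is DeltaCo's: ρ ≥ 3/11.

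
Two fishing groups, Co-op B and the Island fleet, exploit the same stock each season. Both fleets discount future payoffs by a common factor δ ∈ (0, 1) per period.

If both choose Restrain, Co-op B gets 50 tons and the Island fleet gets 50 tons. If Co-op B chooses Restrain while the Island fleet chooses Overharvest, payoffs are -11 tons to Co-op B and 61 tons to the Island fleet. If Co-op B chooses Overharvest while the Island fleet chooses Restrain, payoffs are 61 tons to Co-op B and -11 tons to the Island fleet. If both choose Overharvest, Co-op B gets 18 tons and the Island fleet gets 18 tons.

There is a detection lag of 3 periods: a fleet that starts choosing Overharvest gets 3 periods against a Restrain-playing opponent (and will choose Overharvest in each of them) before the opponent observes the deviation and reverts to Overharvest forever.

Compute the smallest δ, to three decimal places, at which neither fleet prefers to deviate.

0.635

Deviating for the 3 undetected periods gains 61−50 = 11 per period over cooperation, then loses 50−18 = 32 per period forever once punishment starts.
Gain: 11(1 + δ + … + δ^2); loss: 32·δ^3/(1−δ).
No profitable deviation ⇔ 11(1−δ^3) ≤ 32·δ^3, i.e. δ^3 ≥ 11/(11+32) = 11/43.
Hence δ ≥ (11/43)^(1/3) ≈ 0.635.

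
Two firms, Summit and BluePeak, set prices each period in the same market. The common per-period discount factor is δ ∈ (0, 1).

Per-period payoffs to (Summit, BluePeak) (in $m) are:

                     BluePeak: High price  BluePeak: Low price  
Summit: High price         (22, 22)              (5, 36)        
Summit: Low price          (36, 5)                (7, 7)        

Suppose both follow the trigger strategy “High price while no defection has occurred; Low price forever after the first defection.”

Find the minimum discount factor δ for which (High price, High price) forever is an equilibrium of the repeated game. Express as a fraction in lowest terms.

22/(1−δ) ≥ 36 + 7δ/(1−δ)
22 ≥ 36 − 29δ
δ ≥ 14/29.

14/29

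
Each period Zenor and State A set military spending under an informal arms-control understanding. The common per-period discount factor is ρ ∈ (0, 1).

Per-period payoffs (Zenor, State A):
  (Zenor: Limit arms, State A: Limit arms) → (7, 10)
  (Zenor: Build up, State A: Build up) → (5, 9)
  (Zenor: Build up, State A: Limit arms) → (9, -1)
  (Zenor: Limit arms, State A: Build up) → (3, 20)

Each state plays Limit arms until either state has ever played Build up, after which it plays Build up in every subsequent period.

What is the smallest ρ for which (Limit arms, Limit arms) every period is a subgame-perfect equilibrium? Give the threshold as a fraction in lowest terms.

10/11

Zenor's threshold: (9−7)/(9−5) = 1/2.
State A's threshold: (20−10)/(20−9) = 10/11.
1/2 < 10/11, so State A binds and ρ* = 10/11.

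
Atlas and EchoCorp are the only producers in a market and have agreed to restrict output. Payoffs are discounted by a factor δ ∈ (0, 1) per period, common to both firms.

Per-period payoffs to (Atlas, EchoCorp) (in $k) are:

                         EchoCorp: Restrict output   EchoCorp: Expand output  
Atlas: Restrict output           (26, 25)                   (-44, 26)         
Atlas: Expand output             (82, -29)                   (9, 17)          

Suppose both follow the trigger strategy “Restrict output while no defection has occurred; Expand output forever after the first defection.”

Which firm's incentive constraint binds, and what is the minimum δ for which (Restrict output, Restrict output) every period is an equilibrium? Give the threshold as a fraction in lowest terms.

Atlas: cooperation gives 26 each period; deviation gives 82 once then 9 forever.
  26/(1−δ) ≥ 82 + 9δ/(1−δ) ⇒ δ ≥ 56/73.
EchoCorp: cooperation gives 25 each period; deviation gives 26 once then 17 forever.
  δ ≥ 1/9.
Both must hold, so the binding constraint is Atlas's: δ ≥ 56/73.

Atlas; δ ≥ 56/73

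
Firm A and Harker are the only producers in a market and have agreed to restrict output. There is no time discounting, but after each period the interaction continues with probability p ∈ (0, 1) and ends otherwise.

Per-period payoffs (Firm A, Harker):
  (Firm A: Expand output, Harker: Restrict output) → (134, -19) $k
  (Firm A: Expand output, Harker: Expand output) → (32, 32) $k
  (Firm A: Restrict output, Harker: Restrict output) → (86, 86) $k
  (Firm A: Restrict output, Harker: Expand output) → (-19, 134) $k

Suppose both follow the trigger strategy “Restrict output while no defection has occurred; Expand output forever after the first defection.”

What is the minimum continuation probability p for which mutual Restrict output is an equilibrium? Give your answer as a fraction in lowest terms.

Expected cooperation value is 86 + p·86 + p²·86 + … = 86/(1−p); deviation gives 134 + p·32/(1−p).
86 ≥ 134(1−p) + 32p ⇒ 102p ≥ 48 ⇒ p ≥ 48/102 = 8/17.

8/17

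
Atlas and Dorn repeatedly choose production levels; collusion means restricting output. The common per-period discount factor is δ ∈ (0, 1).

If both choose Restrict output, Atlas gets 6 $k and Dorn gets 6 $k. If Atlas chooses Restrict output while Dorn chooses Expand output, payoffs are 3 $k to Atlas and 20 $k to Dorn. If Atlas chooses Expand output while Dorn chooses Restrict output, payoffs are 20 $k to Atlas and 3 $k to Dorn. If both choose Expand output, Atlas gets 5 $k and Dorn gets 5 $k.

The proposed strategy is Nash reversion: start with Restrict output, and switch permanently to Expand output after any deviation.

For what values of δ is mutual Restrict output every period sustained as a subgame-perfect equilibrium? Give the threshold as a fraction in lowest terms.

14/15

One-period gain from deviating is 20 − 6 = 14. The loss is 6 − 5 = 1 in every subsequent period, with present value 1·δ/(1−δ).
Deviation is unprofitable when 1·δ/(1−δ) ≥ 14, i.e. δ/(1−δ) ≥ 14.
Equivalently δ ≥ 14/(14+1) = 14/15.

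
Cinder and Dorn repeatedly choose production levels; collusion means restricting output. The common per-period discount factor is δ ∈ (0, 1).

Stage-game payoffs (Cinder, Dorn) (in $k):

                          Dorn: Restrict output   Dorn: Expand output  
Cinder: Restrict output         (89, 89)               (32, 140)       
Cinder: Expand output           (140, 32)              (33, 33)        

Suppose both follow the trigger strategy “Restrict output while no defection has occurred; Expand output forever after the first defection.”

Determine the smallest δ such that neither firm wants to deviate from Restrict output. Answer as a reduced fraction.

Cooperation forever yields 89 each period: 89/(1−δ).
Deviating yields 140 once, then 33 forever: 140 + 33δ/(1−δ).
No profitable deviation requires 89/(1−δ) ≥ 140 + 33δ/(1−δ).
Multiplying by (1−δ): 89 ≥ 140(1−δ) + 33δ = 140 − 107δ.
So 107δ ≥ 51, i.e. δ ≥ 51/107.

51/107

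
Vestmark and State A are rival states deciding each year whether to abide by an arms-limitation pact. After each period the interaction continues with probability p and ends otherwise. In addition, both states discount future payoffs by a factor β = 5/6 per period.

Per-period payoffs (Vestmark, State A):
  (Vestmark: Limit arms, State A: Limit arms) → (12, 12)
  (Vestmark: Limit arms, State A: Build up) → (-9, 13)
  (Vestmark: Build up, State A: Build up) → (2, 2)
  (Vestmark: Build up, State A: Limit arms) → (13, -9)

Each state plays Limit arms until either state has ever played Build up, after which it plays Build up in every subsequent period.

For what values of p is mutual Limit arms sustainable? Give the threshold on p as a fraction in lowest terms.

6/55

Expected continuation weight on next period's payoff is β·p = 5/6·p, which plays the role of the discount factor.
Cooperation requires 5/6·p ≥ (13−12)/(13−2) = 1/11, hence p ≥ 6/55.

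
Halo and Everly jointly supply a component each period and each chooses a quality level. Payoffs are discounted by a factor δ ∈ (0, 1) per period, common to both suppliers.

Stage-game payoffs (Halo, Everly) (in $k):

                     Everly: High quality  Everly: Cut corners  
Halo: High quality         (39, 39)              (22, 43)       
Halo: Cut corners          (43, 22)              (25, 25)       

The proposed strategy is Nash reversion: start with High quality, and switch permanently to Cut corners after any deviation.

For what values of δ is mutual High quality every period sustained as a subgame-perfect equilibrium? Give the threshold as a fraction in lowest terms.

One-period gain from deviating is 43 − 39 = 4. The loss is 39 − 25 = 14 in every subsequent period, with present value 14·δ/(1−δ).
Deviation is unprofitable when 14·δ/(1−δ) ≥ 4, i.e. δ/(1−δ) ≥ 2/7.
Equivalently δ ≥ 4/(4+14) = 2/9.

2/9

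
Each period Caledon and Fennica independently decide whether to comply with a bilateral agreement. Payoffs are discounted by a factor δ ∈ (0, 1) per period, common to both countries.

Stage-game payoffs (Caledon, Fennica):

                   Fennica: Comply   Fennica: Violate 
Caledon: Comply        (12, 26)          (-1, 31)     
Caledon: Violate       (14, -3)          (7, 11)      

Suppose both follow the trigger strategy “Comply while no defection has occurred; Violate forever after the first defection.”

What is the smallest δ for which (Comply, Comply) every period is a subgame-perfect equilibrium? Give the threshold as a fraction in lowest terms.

Caledon: cooperation gives 12 each period; deviation gives 14 once then 7 forever.
  12/(1−δ) ≥ 14 + 7δ/(1−δ) ⇒ δ ≥ 2/7.
Fennica: cooperation gives 26 each period; deviation gives 31 once then 11 forever.
  δ ≥ 5/20 = 1/4.
Both must hold, so the binding constraint is Caledon's: δ ≥ 2/7.

2/7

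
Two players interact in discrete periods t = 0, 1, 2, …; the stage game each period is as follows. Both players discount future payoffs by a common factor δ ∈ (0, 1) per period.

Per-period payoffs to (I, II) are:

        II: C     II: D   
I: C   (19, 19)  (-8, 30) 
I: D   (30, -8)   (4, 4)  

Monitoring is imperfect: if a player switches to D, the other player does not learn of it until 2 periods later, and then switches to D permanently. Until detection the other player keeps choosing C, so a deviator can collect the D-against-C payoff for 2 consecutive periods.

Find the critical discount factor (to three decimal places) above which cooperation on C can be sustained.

0.650

Deviating for the 2 undetected periods gains 30−19 = 11 per period over cooperation, then loses 19−4 = 15 per period forever once punishment starts.
Gain: 11(1 + δ + … + δ^1); loss: 15·δ^2/(1−δ).
No profitable deviation ⇔ 11(1−δ^2) ≤ 15·δ^2, i.e. δ^2 ≥ 11/(11+15) = 11/26.
Hence δ ≥ (11/26)^(1/2) ≈ 0.650.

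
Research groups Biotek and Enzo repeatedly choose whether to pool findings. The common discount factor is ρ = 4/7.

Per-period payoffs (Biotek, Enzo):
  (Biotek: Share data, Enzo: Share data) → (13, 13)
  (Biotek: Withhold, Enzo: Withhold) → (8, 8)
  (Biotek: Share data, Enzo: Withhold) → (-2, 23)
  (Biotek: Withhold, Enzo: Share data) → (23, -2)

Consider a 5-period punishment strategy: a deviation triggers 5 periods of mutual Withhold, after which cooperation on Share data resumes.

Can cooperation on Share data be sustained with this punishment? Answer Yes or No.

A one-shot deviation gives 23 now, then 8 for 5 periods, then back to 13.
Gain from deviating: (23−13) today; loss: (13−8) in each of the next 5 periods.
No-deviation condition: (13−8)(ρ+…+ρ^5) ≥ 23−13, i.e. ρ+…+ρ^5 ≥ 2.
At ρ = 4/7: ρ+…+ρ^5 = 1.2521 < 2.0000.
So cooperation is not sustainable.

No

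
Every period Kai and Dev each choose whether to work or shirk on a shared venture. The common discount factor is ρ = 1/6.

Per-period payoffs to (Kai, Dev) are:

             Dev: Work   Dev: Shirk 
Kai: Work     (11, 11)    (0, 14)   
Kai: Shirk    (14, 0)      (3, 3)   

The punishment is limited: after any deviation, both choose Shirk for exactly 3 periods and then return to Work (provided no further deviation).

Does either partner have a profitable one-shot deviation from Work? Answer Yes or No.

Yes

Comparing payoff streams over the 4 periods until play realigns: cooperate → 11(1+ρ+…+ρ^3); deviate → 14 + 3(ρ+…+ρ^3).
Cooperation is sustained iff (11−3)(ρ+…+ρ^3) ≥ 14−11.
ρ+…+ρ^3 = 1/6·(1−(1/6)^3)/(1−1/6) = 0.1991, and (14−11)/(11−3) = 0.3750.
0.1991 < 0.3750, so cooperation is not sustainable.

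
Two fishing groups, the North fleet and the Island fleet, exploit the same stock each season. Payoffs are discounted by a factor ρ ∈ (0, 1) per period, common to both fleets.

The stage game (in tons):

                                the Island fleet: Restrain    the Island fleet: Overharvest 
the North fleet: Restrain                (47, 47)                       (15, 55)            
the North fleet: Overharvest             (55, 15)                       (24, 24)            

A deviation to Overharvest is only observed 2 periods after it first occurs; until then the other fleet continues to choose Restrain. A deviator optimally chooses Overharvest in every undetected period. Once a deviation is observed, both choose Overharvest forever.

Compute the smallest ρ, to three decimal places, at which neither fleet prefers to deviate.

0.508

The best deviation is to choose Overharvest for all 2 undetected periods, earning 55 each, then 24 forever once detected.
Deviation value: 55(1−ρ^2)/(1−ρ) + 24ρ^2/(1−ρ); cooperation value: 47/(1−ρ).
IC: 47 ≥ 55(1−ρ^2) + 24ρ^2 = 55 − 31ρ^2.
So ρ^2 ≥ 8/31, giving ρ ≥ (8/31)^(1/2) ≈ 0.508.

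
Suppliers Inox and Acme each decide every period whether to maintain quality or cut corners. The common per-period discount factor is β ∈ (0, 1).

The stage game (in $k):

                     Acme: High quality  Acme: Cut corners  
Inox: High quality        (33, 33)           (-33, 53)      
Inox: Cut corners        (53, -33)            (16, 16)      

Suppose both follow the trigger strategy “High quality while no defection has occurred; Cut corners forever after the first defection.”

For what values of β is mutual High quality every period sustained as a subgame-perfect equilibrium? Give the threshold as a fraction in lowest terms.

20/37

One-period gain from deviating is 53 − 33 = 20. The loss is 33 − 16 = 17 in every subsequent period, with present value 17·β/(1−β).
Deviation is unprofitable when 17·β/(1−β) ≥ 20, i.e. β/(1−β) ≥ 20/17.
Equivalently β ≥ 20/(20+17) = 20/37.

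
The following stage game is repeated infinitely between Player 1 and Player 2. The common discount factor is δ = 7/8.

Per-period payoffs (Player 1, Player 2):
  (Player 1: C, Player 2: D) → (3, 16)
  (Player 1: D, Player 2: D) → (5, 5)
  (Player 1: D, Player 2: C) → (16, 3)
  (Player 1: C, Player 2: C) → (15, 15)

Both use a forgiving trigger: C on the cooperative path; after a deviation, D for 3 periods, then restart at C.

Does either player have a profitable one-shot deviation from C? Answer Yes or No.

No

A one-shot deviation gives 16 now, then 5 for 3 periods, then back to 15.
Gain from deviating: (16−15) today; loss: (15−5) in each of the next 3 periods.
No-deviation condition: (15−5)(δ+…+δ^3) ≥ 16−15, i.e. δ+…+δ^3 ≥ 1/10.
At δ = 7/8: δ+…+δ^3 = 2.3105 ≥ 0.1000.
So cooperation is sustainable.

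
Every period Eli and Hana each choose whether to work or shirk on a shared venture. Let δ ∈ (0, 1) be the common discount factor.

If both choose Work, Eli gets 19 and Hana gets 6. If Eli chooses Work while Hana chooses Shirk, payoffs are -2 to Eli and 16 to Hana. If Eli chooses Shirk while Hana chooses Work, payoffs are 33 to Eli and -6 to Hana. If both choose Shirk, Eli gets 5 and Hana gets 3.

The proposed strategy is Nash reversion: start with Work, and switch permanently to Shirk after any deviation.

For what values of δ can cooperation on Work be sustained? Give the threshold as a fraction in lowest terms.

Eli: cooperation gives 19 each period; deviation gives 33 once then 5 forever.
  19/(1−δ) ≥ 33 + 5δ/(1−δ) ⇒ δ ≥ 14/28 = 1/2.
Hana: cooperation gives 6 each period; deviation gives 16 once then 3 forever.
  δ ≥ 10/13.
Both must hold, so the binding constraint is Hana's: δ ≥ 10/13.

10/13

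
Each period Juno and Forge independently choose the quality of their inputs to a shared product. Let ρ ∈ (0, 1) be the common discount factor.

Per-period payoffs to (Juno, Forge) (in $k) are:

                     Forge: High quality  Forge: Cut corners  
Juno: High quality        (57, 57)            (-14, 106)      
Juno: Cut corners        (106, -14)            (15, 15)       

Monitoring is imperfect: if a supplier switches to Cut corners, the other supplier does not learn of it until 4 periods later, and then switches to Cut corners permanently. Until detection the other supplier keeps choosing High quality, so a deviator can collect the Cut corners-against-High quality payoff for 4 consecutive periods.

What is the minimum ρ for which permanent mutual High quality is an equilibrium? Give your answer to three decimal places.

Deviating for the 4 undetected periods gains 106−57 = 49 per period over cooperation, then loses 57−15 = 42 per period forever once punishment starts.
Gain: 49(1 + ρ + … + ρ^3); loss: 42·ρ^4/(1−ρ).
No profitable deviation ⇔ 49(1−ρ^4) ≤ 42·ρ^4, i.e. ρ^4 ≥ 49/(49+42) = 7/13.
Hence ρ ≥ (7/13)^(1/4) ≈ 0.857.

0.857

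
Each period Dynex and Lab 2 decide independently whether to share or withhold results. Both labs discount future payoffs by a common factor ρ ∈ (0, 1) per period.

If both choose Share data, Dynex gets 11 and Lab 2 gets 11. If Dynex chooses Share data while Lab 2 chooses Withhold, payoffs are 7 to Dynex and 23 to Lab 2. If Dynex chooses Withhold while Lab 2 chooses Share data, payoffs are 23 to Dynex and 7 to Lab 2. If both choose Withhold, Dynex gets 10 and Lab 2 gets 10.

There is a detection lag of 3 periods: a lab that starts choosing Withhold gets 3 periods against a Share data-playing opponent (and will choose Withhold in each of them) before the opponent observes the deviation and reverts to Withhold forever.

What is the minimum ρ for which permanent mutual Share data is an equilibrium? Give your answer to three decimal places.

A deviator earns 23 for 3 periods, then 10 forever; cooperating earns 11 forever. Multiplying the IC by (1−ρ):
11 ≥ 23(1−ρ^3) + 10ρ^3, so 13·ρ^3 ≥ 12 and ρ^3 ≥ 12/13.
ρ ≥ (12/13)^(1/3) ≈ 0.974.

0.974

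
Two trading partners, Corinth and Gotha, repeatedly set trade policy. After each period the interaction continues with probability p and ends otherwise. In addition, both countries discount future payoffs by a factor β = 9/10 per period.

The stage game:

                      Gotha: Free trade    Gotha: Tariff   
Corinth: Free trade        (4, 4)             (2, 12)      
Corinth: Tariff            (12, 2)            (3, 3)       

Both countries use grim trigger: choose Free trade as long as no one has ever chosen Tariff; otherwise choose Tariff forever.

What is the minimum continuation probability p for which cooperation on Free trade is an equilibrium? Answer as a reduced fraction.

80/81

With continuation probability p and discount β, the effective per-period discount factor is βp.
Grim-trigger IC: βp ≥ (12−4)/(12−3) = 8/9.
So p ≥ (8/9)/(9/10) = 80/81.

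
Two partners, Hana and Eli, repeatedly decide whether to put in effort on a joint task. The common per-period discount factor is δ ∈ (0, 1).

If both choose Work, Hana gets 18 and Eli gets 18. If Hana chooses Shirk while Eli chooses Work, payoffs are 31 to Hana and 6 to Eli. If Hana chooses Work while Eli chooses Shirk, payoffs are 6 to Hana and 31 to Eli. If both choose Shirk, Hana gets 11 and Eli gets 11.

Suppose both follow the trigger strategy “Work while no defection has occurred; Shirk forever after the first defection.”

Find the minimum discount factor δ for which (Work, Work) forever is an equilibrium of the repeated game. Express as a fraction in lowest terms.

13/20

Under grim trigger the critical discount factor is (T−C)/(T−P) with T = 31, C = 18, P = 11.
δ* = (31−18)/(31−11) = 13/20.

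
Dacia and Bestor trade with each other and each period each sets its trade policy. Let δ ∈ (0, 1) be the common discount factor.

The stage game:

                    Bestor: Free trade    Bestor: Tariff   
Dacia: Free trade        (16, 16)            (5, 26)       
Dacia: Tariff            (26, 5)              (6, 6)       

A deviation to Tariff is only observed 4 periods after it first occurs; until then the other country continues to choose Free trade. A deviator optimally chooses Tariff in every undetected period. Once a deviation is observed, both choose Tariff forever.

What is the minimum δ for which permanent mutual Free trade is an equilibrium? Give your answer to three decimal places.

A deviator earns 26 for 4 periods, then 6 forever; cooperating earns 16 forever. Multiplying the IC by (1−δ):
16 ≥ 26(1−δ^4) + 6δ^4, so 20·δ^4 ≥ 10 and δ^4 ≥ 1/2.
δ ≥ (1/2)^(1/4) ≈ 0.841.

0.841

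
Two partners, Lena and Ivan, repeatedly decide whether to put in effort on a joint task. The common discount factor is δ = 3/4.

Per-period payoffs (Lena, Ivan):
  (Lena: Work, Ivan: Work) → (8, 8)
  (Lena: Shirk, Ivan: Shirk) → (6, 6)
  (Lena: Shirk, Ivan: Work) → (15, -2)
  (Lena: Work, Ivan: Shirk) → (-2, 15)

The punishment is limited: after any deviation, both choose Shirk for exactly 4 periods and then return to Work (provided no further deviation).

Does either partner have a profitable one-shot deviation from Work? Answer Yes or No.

Yes

IC: δ+…+δ^4 ≥ (15−8)/(8−6) = 7/2.
At δ = 3/4: partial sum = 2.0508 < 3.5000. Cooperation not sustainable.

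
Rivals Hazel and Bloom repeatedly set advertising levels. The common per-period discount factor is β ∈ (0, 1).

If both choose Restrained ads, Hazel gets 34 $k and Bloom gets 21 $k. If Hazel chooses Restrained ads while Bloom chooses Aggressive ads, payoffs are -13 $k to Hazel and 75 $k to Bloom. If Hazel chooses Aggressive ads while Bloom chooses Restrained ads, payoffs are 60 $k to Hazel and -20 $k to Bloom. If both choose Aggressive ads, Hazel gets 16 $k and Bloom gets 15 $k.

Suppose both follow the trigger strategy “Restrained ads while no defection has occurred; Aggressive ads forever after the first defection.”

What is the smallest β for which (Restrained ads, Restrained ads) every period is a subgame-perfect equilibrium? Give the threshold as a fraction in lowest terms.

Hazel's threshold: (60−34)/(60−16) = 13/22.
Bloom's threshold: (75−21)/(75−15) = 9/10.
13/22 < 9/10, so Bloom binds and β* = 9/10.

9/10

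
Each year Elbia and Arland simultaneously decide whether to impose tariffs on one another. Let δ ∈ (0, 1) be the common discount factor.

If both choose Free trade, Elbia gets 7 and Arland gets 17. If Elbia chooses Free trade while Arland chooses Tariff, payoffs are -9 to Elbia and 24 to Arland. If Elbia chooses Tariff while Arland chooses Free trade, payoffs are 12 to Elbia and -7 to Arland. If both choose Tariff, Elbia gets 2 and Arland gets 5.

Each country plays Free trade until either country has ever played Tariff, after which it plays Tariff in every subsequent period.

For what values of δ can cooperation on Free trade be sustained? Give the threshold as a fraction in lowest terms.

Elbia's threshold: (12−7)/(12−2) = 1/2.
Arland's threshold: (24−17)/(24−5) = 7/19.
1/2 > 7/19, so Elbia binds and δ* = 1/2.

1/2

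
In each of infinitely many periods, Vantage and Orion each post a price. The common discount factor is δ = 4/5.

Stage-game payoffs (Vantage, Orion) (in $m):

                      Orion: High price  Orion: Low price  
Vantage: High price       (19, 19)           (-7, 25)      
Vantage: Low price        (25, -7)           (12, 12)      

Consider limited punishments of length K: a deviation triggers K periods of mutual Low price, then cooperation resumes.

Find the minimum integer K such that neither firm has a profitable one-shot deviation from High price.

2

Need Σ_{k=1}^{K} δ^k ≥ (25−19)/(19−12) = 0.8571 at δ = 4/5.
At K = 1 the sum is 0.8000 < 0.8571; at K = 2 it is 1.4400 ≥ 0.8571.
So the minimum punishment length is K = 2.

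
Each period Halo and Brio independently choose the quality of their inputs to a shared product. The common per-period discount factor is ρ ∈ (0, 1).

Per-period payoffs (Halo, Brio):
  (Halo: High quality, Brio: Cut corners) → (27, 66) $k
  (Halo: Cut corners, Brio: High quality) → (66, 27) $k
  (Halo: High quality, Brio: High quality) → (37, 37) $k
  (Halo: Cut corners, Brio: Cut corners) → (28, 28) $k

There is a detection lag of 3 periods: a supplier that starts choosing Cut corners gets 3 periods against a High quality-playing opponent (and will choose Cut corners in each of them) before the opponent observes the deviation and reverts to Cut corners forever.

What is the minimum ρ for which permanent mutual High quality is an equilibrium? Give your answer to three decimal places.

0.914

Deviating for the 3 undetected periods gains 66−37 = 29 per period over cooperation, then loses 37−28 = 9 per period forever once punishment starts.
Gain: 29(1 + ρ + … + ρ^2); loss: 9·ρ^3/(1−ρ).
No profitable deviation ⇔ 29(1−ρ^3) ≤ 9·ρ^3, i.e. ρ^3 ≥ 29/(29+9) = 29/38.
Hence ρ ≥ (29/38)^(1/3) ≈ 0.914.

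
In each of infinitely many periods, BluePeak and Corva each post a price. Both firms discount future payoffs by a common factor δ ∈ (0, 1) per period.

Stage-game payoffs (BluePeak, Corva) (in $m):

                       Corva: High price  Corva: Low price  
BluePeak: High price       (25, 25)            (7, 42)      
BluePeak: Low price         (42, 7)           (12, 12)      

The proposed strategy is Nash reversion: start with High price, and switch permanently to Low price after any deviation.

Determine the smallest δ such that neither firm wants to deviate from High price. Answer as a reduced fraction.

17/30

25/(1−δ) ≥ 42 + 12δ/(1−δ)
25 ≥ 42 − 30δ
δ ≥ 17/30.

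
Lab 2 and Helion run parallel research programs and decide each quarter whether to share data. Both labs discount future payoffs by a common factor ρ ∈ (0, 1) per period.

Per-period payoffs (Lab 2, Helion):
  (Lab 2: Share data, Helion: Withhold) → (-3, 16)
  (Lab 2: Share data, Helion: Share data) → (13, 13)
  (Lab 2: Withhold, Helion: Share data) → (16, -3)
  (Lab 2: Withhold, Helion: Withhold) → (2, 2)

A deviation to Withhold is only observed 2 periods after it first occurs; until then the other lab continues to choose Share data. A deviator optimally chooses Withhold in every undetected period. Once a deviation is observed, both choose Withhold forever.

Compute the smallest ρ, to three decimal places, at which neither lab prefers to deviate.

0.463

The best deviation is to choose Withhold for all 2 undetected periods, earning 16 each, then 2 forever once detected.
Deviation value: 16(1−ρ^2)/(1−ρ) + 2ρ^2/(1−ρ); cooperation value: 13/(1−ρ).
IC: 13 ≥ 16(1−ρ^2) + 2ρ^2 = 16 − 14ρ^2.
So ρ^2 ≥ 3/14, giving ρ ≥ (3/14)^(1/2) ≈ 0.463.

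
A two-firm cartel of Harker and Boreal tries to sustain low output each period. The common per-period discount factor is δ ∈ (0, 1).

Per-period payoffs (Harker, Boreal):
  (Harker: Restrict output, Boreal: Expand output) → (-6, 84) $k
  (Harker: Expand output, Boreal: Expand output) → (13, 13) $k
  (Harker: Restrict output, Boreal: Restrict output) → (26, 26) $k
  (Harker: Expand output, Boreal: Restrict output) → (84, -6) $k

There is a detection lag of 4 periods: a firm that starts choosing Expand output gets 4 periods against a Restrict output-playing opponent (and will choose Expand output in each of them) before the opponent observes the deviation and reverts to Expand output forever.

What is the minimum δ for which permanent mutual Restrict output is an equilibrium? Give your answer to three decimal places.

0.951

The best deviation is to choose Expand output for all 4 undetected periods, earning 84 each, then 13 forever once detected.
Deviation value: 84(1−δ^4)/(1−δ) + 13δ^4/(1−δ); cooperation value: 26/(1−δ).
IC: 26 ≥ 84(1−δ^4) + 13δ^4 = 84 − 71δ^4.
So δ^4 ≥ 58/71, giving δ ≥ (58/71)^(1/4) ≈ 0.951.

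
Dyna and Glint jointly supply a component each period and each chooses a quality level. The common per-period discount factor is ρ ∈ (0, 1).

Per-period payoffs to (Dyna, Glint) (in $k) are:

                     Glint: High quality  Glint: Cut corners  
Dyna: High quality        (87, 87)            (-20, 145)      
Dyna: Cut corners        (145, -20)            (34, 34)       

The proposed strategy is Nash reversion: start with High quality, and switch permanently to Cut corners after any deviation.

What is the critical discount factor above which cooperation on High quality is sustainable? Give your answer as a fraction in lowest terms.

58/111

Under grim trigger the critical discount factor is (T−C)/(T−P) with T = 145, C = 87, P = 34.
ρ* = (145−87)/(145−34) = 58/111.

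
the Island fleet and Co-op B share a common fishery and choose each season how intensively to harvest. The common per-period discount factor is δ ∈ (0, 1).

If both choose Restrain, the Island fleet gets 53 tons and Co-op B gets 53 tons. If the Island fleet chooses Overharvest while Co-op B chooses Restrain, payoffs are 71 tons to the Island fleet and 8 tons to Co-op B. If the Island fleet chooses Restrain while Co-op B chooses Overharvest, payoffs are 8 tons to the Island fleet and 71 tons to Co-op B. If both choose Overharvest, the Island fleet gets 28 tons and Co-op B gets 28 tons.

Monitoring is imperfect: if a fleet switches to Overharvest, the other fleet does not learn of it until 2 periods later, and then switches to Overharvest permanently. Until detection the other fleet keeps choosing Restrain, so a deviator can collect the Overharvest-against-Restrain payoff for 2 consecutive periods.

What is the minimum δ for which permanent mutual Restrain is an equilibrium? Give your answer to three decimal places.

Deviating for the 2 undetected periods gains 71−53 = 18 per period over cooperation, then loses 53−28 = 25 per period forever once punishment starts.
Gain: 18(1 + δ + … + δ^1); loss: 25·δ^2/(1−δ).
No profitable deviation ⇔ 18(1−δ^2) ≤ 25·δ^2, i.e. δ^2 ≥ 18/(18+25) = 18/43.
Hence δ ≥ (18/43)^(1/2) ≈ 0.647.

0.647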